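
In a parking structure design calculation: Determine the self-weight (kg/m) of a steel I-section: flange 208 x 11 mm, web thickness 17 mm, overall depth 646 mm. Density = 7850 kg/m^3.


A_flanges = 2 * 208 * 11 = 4576 mm^2
A_web = (646 - 2 * 11) * 17 = 10608 mm^2
A_total = 4576 + 10608 = 15184 mm^2 = 0.015184 m^2
Weight = rho * A = 7850 * 0.015184 = 119.1944 kg/m

119.1944 kg/m


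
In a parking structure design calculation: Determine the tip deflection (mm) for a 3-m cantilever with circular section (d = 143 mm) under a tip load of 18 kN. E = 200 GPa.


I = pi * d^4 / 64 = pi * 143^4 / 64 = 20526459.59 mm^4
L = 3000.0 mm, P = 18000.0 N, E = 200000.0 MPa
delta = P * L^3 / (3 * E * I)
= 18000.0 * 3000.0^3 / (3 * 200000.0 * 20526459.59)
= 39.4613 mm

39.4613 mm


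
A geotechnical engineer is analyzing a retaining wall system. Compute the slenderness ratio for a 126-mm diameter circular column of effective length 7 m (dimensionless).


Radius of gyration r = d / 4 = 126 / 4 = 31.5 mm
L_eff = 7000.0 mm
Slenderness ratio = L / r = 7000.0 / 31.5 = 222.22 (dimensionless)

222.22 (dimensionless)


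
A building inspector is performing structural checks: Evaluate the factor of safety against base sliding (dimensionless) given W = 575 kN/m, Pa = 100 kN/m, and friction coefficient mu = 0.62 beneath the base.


Resisting force = mu * W = 0.62 * 575 = 356.5 kN/m
FOS = Resisting / Driving = 356.5 / 100
= 3.565 (dimensionless)

3.565 (dimensionless)


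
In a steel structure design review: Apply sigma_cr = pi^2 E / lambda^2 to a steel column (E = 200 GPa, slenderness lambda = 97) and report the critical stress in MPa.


sigma_cr = pi^2 * E / lambda^2
= 9.8696 * 200000.0 / 97^2
= 9.8696 * 200000.0 / 9409
= 209.7907 MPa

209.7907 MPa


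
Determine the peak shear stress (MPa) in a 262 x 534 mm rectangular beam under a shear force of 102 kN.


A = b * h = 262 * 534 = 139908 mm^2
V = 102 kN = 102000.0 N
tau_max = 1.5 * V / A = 1.5 * 102000.0 / 139908
= 1.0936 MPa

1.0936 MPa


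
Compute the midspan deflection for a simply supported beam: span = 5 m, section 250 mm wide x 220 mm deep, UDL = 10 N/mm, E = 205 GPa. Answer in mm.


I = 250 * 220^3 / 12 = 221833333.33 mm^4
L = 5000.0 mm, w = 10 N/mm, E = 205000.0 MPa
delta = 5 * w * L^4 / (384 * E * I)
= 5 * 10 * 5000.0^4 / (384 * 205000.0 * 221833333.33)
= 1.7895 mm

1.7895 mm


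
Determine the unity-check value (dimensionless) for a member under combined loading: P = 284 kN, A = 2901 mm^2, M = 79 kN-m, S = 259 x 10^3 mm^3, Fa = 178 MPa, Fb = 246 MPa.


f_a = P / A = 284000.0 / 2901 = 97.8973 MPa
f_b = M / S = 79000000.0 / 259000.0 = 305.0193 MPa
Ratio = f_a / Fa + f_b / Fb
= 97.8973 / 178 + 305.0193 / 246
= 1.7899 (dimensionless)

1.7899 (dimensionless)


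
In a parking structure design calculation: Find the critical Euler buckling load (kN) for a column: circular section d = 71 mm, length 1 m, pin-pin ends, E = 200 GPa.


I = pi * d^4 / 64 = 1247392.97 mm^4
L = 1000.0 mm
P_cr = pi^2 * E * I / L^2
= 9.8696 * 200000.0 * 1247392.97 / 1000.0^2
= 2462255.04 N = 2462.255 kN

2462.255 kN


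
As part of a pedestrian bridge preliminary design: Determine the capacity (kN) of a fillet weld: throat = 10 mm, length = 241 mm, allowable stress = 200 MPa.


Strength = throat * length * allowable stress
= 10 * 241 * 200 N
= 482000 N
= 482.0 kN

482.0 kN


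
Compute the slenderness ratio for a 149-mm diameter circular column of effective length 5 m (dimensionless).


Radius of gyration r = d / 4 = 149 / 4 = 37.25 mm
L_eff = 5000.0 mm
Slenderness ratio = L / r = 5000.0 / 37.25 = 134.23 (dimensionless)

134.23 (dimensionless)


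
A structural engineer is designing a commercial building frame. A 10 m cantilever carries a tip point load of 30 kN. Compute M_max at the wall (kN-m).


For a cantilever with a point load at the free end:
M_max = P * L = 30 * 10 = 300 kN-m

300 kN-m


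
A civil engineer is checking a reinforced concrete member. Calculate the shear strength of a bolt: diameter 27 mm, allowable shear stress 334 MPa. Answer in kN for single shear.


A = pi * d^2 / 4 = pi * 27^2 / 4 = 572.5553 mm^2
V = f_v * A / 1000 = 334 * 572.5553 / 1000
= 191.2335 kN

191.2335 kN


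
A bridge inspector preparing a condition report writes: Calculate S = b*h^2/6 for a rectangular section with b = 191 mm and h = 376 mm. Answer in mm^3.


S = b * h^2 / 6
= 191 * 376^2 / 6
= 191 * 141376 / 6
= 4500469.33 mm^3

4500469.33 mm^3


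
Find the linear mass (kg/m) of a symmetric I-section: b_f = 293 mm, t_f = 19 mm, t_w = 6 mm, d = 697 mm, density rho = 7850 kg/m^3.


A_flanges = 2 * 293 * 19 = 11134 mm^2
A_web = (697 - 2 * 19) * 6 = 3954 mm^2
A_total = 11134 + 3954 = 15088 mm^2 = 0.015088 m^2
Weight = rho * A = 7850 * 0.015088 = 118.4408 kg/m

118.4408 kg/m


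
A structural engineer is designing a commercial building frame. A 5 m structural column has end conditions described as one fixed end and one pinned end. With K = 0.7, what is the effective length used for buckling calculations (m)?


L_eff = K * L
= 0.7 * 5
= 3.5 m

3.5 m


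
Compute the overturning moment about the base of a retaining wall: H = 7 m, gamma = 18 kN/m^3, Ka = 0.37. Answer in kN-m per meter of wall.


Pa = 0.5 * Ka * gamma * H^2
= 0.5 * 0.37 * 18 * 7^2
= 163.17 kN/m
Arm = H / 3 = 7 / 3 = 2.3333 m
Mo = Pa * arm = Pa * H / 3 = 163.17 * 7 / 3 = 380.73 kN-m/m

380.73 kN-m/m


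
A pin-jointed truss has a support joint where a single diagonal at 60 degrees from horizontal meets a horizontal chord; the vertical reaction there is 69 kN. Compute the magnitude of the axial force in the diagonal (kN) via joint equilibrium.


At the joint, only the diagonal has a vertical component, so vertical equilibrium gives:
F * sin(60) = 69
F = 69 / sin(60)
= 69 / 0.866025
= 79.67 kN

79.67 kN


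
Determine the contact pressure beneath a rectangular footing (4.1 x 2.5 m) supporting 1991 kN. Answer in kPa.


A = 4.1 * 2.5 = 10.25 m^2
q = P / A = 1991 / 10.25
= 194.2439 kPa

194.2439 kPa


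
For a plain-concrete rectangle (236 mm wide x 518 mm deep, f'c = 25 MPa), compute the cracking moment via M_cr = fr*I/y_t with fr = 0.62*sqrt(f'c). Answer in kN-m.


fr = 0.62 * sqrt(25) = 0.62 * 5.0 = 3.1 MPa
I = 236 * 518^3 / 12 = 2733506029.33 mm^4
y_t = 259.0 mm
M_cr = fr * I / y_t = 3.1 * 2733506029.33 / 259.0 N-mm
= 32.7176 kN-m

32.7176 kN-m


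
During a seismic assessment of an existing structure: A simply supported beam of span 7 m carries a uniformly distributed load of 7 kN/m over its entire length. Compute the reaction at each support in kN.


Total load = w * L = 7 * 7 = 49 kN
By symmetry, each reaction R = total / 2 = 49 / 2 = 24.5 kN

24.5 kN


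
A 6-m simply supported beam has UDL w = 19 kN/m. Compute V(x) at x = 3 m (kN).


R_A = w * L / 2 = 19 * 6 / 2 = 57.0 kN
V(x) = R_A - w * x = 57.0 - 19 * 3
= 0.0 kN

0.0 kN


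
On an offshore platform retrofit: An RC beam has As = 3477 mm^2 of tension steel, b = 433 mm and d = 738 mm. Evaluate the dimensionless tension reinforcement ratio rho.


rho = As / (b * d)
= 3477 / (433 * 738)
= 3477 / 319554
= 0.010881 (dimensionless)

0.010881 (dimensionless)


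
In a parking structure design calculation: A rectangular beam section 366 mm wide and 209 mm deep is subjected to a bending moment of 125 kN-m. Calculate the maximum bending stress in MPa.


I = b * h^3 / 12 = 366 * 209^3 / 12 = 278444534.5 mm^4
y = h / 2 = 209 / 2 = 104.5 mm
M = 125 kN-m = 125000000.0 N-mm
sigma = M * y / I = 125000000.0 * 104.5 / 278444534.5
= 46.91 MPa

46.91 MPa


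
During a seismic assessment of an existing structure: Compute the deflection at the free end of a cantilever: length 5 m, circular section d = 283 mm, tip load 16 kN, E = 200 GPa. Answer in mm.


I = pi * d^4 / 64 = pi * 283^4 / 64 = 314858658.55 mm^4
L = 5000.0 mm, P = 16000.0 N, E = 200000.0 MPa
delta = P * L^3 / (3 * E * I)
= 16000.0 * 5000.0^3 / (3 * 200000.0 * 314858658.55)
= 10.5868 mm

10.5868 mm


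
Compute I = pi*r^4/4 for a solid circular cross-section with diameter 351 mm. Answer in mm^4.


r = d / 2 = 351 / 2 = 175.5 mm
I = pi * r^4 / 4 = pi * 175.5^4 / 4
= 745072208.91 mm^4

745072208.91 mm^4


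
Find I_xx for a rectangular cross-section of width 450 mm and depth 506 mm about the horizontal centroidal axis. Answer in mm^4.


I = b * h^3 / 12
= 450 * 506^3 / 12
= 450 * 129554216 / 12
= 4858283100.0 mm^4

4858283100.0 mm^4


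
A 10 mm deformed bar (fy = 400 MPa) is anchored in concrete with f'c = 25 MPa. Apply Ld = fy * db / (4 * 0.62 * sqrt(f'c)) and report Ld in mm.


Ld = (fy * db) / (4 * 0.62 * sqrt(f'c))
= (400 * 10) / (4 * 0.62 * sqrt(25))
= 4000 / 12.4
= 322.58 mm

322.58 mm


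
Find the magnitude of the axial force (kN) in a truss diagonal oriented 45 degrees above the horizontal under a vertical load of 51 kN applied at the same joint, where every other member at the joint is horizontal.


At the joint, only the diagonal has a vertical component, so vertical equilibrium gives:
F * sin(45) = 51
F = 51 / sin(45)
= 51 / 0.707107
= 72.12 kN

72.12 kN


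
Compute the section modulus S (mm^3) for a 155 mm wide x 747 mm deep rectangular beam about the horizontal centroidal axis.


S = b * h^2 / 6
= 155 * 747^2 / 6
= 155 * 558009 / 6
= 14415232.5 mm^3

14415232.5 mm^3


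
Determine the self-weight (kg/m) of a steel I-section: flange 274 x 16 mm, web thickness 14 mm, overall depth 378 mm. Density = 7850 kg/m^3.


A_flanges = 2 * 274 * 16 = 8768 mm^2
A_web = (378 - 2 * 16) * 14 = 4844 mm^2
A_total = 8768 + 4844 = 13612 mm^2 = 0.013612 m^2
Weight = rho * A = 7850 * 0.013612 = 106.8542 kg/m

106.8542 kg/m


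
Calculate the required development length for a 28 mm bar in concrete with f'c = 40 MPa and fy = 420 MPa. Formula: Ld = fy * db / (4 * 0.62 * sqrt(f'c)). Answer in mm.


Ld = (fy * db) / (4 * 0.62 * sqrt(f'c))
= (420 * 28) / (4 * 0.62 * sqrt(40))
= 11760 / 15.6849
= 749.77 mm

749.77 mm


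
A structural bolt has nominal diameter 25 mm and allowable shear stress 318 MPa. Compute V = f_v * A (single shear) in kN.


A = pi * d^2 / 4 = pi * 25^2 / 4 = 490.8739 mm^2
V = f_v * A / 1000 = 318 * 490.8739 / 1000
= 156.0979 kN

156.0979 kN


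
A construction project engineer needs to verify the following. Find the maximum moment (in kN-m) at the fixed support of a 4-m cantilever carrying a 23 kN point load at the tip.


For a cantilever with a point load at the free end:
M_max = P * L = 23 * 4 = 92 kN-m

92 kN-m


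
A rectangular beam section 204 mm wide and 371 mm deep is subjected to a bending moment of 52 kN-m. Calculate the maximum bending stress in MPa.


I = b * h^3 / 12 = 204 * 371^3 / 12 = 868101787.0 mm^4
y = h / 2 = 371 / 2 = 185.5 mm
M = 52 kN-m = 52000000.0 N-mm
sigma = M * y / I = 52000000.0 * 185.5 / 868101787.0
= 11.11 MPa

11.11 MPa


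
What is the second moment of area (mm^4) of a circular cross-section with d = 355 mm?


r = d / 2 = 355 / 2 = 177.5 mm
I = pi * r^4 / 4 = pi * 177.5^4 / 4
= 779620608.84 mm^4

779620608.84 mm^4


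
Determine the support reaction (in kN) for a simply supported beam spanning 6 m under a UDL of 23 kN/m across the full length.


Total load = w * L = 23 * 6 = 138 kN
By symmetry, each reaction R = total / 2 = 138 / 2 = 69.0 kN

69.0 kN


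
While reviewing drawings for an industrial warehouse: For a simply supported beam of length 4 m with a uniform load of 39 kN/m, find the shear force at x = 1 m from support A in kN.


R_A = w * L / 2 = 39 * 4 / 2 = 78.0 kN
V(x) = R_A - w * x = 78.0 - 39 * 1
= 39.0 kN

39.0 kN


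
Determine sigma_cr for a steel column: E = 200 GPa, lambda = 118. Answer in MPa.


sigma_cr = pi^2 * E / lambda^2
= 9.8696 * 200000.0 / 118^2
= 9.8696 * 200000.0 / 13924
= 141.7639 MPa

141.7639 MPa


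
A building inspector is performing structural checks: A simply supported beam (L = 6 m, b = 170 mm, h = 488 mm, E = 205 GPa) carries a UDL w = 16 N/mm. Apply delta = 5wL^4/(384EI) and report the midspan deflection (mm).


I = 170 * 488^3 / 12 = 1646368853.33 mm^4
L = 6000.0 mm, w = 16 N/mm, E = 205000.0 MPa
delta = 5 * w * L^4 / (384 * E * I)
= 5 * 16 * 6000.0^4 / (384 * 205000.0 * 1646368853.33)
= 0.8 mm

0.8 mm


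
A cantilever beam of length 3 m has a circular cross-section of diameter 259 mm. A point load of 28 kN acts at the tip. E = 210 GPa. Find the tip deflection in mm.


I = pi * d^4 / 64 = pi * 259^4 / 64 = 220886388.76 mm^4
L = 3000.0 mm, P = 28000.0 N, E = 210000.0 MPa
delta = P * L^3 / (3 * E * I)
= 28000.0 * 3000.0^3 / (3 * 210000.0 * 220886388.76)
= 5.4327 mm

5.4327 mm


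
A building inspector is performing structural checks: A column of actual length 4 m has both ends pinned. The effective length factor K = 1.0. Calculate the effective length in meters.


L_eff = K * L
= 1.0 * 4
= 4.0 m

4.0 m


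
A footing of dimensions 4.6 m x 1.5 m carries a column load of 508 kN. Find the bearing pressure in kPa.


A = 4.6 * 1.5 = 6.9 m^2
q = P / A = 508 / 6.9
= 73.6232 kPa

73.6232 kPa


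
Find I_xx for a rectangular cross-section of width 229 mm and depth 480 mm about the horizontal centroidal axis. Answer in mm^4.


I = b * h^3 / 12
= 229 * 480^3 / 12
= 229 * 110592000 / 12
= 2110464000.0 mm^4

2110464000.0 mm^4


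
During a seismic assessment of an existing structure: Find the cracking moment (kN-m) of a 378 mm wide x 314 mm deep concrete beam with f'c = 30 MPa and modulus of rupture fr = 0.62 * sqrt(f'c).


fr = 0.62 * sqrt(30) = 0.62 * 5.4772 = 3.3959 MPa
I = 378 * 314^3 / 12 = 975213036.0 mm^4
y_t = 157.0 mm
M_cr = fr * I / y_t = 3.3959 * 975213036.0 / 157.0 N-mm
= 21.0937 kN-m

21.0937 kN-m


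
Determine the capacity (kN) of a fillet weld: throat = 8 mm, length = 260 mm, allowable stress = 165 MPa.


Strength = throat * length * allowable stress
= 8 * 260 * 165 N
= 343200 N
= 343.2 kN

343.2 kN


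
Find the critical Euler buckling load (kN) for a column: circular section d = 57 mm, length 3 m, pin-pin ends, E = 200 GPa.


I = pi * d^4 / 64 = 518166.49 mm^4
L = 3000.0 mm
P_cr = pi^2 * E * I / L^2
= 9.8696 * 200000.0 * 518166.49 / 3000.0^2
= 113646.63 N = 113.6466 kN

113.6466 kN


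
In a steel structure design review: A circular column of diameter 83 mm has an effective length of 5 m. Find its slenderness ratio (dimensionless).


Radius of gyration r = d / 4 = 83 / 4 = 20.75 mm
L_eff = 5000.0 mm
Slenderness ratio = L / r = 5000.0 / 20.75 = 240.96 (dimensionless)

240.96 (dimensionless)


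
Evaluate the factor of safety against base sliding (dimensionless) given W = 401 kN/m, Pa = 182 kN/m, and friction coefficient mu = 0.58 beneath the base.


Resisting force = mu * W = 0.58 * 401 = 232.58 kN/m
FOS = Resisting / Driving = 232.58 / 182
= 1.2779 (dimensionless)

1.2779 (dimensionless)


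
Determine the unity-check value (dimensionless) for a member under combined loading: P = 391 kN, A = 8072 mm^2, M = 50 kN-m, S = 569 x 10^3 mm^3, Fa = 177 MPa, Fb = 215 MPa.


f_a = P / A = 391000.0 / 8072 = 48.439 MPa
f_b = M / S = 50000000.0 / 569000.0 = 87.8735 MPa
Ratio = f_a / Fa + f_b / Fb
= 48.439 / 177 + 87.8735 / 215
= 0.6824 (dimensionless)

0.6824 (dimensionless)


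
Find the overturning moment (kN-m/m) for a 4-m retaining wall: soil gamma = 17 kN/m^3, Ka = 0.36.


Pa = 0.5 * Ka * gamma * H^2
= 0.5 * 0.36 * 17 * 4^2
= 48.96 kN/m
Arm = H / 3 = 4 / 3 = 1.3333 m
Mo = Pa * arm = Pa * H / 3 = 48.96 * 4 / 3 = 65.28 kN-m/m

65.28 kN-m/m


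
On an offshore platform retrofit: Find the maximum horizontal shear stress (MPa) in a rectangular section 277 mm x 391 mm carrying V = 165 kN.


A = b * h = 277 * 391 = 108307 mm^2
V = 165 kN = 165000.0 N
tau_max = 1.5 * V / A = 1.5 * 165000.0 / 108307
= 2.2852 MPa

2.2852 MPa


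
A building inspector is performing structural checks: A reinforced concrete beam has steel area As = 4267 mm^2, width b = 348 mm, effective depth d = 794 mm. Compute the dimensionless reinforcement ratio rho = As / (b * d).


rho = As / (b * d)
= 4267 / (348 * 794)
= 4267 / 276312
= 0.015443 (dimensionless)

0.015443 (dimensionless)


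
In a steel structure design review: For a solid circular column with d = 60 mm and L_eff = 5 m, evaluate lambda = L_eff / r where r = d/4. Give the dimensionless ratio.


Radius of gyration r = d / 4 = 60 / 4 = 15.0 mm
L_eff = 5000.0 mm
Slenderness ratio = L / r = 5000.0 / 15.0 = 333.33 (dimensionless)

333.33 (dimensionless)


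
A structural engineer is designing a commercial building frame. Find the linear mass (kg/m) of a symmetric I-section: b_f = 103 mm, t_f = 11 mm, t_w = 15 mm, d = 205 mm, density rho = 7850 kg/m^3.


A_flanges = 2 * 103 * 11 = 2266 mm^2
A_web = (205 - 2 * 11) * 15 = 2745 mm^2
A_total = 2266 + 2745 = 5011 mm^2 = 0.005011 m^2
Weight = rho * A = 7850 * 0.005011 = 39.3364 kg/m

39.3364 kg/m


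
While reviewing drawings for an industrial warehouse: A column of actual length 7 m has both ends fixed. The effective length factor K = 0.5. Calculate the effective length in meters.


L_eff = K * L
= 0.5 * 7
= 3.5 m

3.5 m


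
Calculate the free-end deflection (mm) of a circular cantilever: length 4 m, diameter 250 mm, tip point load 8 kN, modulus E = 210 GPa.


I = pi * d^4 / 64 = pi * 250^4 / 64 = 191747598.49 mm^4
L = 4000.0 mm, P = 8000.0 N, E = 210000.0 MPa
delta = P * L^3 / (3 * E * I)
= 8000.0 * 4000.0^3 / (3 * 210000.0 * 191747598.49)
= 4.2384 mm

4.2384 mm


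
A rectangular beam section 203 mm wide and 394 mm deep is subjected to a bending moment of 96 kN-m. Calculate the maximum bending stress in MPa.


I = b * h^3 / 12 = 203 * 394^3 / 12 = 1034673812.67 mm^4
y = h / 2 = 394 / 2 = 197.0 mm
M = 96 kN-m = 96000000.0 N-mm
sigma = M * y / I = 96000000.0 * 197.0 / 1034673812.67
= 18.28 MPa

18.28 MPa


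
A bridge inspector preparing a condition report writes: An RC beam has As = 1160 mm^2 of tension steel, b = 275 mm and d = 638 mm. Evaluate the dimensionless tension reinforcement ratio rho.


rho = As / (b * d)
= 1160 / (275 * 638)
= 1160 / 175450
= 0.006612 (dimensionless)

0.006612 (dimensionless)


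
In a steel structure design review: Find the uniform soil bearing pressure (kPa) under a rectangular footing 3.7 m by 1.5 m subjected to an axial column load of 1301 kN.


A = 3.7 * 1.5 = 5.55 m^2
q = P / A = 1301 / 5.55
= 234.4144 kPa

234.4144 kPa


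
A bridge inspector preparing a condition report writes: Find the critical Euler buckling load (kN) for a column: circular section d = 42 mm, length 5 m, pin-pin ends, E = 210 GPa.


I = pi * d^4 / 64 = 152745.02 mm^4
L = 5000.0 mm
P_cr = pi^2 * E * I / L^2
= 9.8696 * 210000.0 * 152745.02 / 5000.0^2
= 12663.28 N = 12.6633 kN

12.6633 kN


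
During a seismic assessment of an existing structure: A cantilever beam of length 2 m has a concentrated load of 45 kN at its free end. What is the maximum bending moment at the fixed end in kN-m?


For a cantilever with a point load at the free end:
M_max = P * L = 45 * 2 = 90 kN-m

90 kN-m


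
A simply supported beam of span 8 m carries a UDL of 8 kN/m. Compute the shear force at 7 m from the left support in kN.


R_A = w * L / 2 = 8 * 8 / 2 = 32.0 kN
V(x) = R_A - w * x = 32.0 - 8 * 7
= -24.0 kN

-24.0 kN


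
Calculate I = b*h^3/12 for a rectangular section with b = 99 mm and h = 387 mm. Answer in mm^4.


I = b * h^3 / 12
= 99 * 387^3 / 12
= 99 * 57960603 / 12
= 478174974.75 mm^4

478174974.75 mm^4


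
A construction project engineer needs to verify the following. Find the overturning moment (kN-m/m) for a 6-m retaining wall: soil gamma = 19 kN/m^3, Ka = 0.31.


Pa = 0.5 * Ka * gamma * H^2
= 0.5 * 0.31 * 19 * 6^2
= 106.02 kN/m
Arm = H / 3 = 6 / 3 = 2.0 m
Mo = Pa * arm = Pa * H / 3 = 106.02 * 6 / 3 = 212.04 kN-m/m

212.04 kN-m/m


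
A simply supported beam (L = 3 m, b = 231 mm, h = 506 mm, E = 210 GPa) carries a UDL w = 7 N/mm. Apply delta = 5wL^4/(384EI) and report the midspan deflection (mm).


I = 231 * 506^3 / 12 = 2493918658.0 mm^4
L = 3000.0 mm, w = 7 N/mm, E = 210000.0 MPa
delta = 5 * w * L^4 / (384 * E * I)
= 5 * 7 * 3000.0^4 / (384 * 210000.0 * 2493918658.0)
= 0.0141 mm

0.0141 mm


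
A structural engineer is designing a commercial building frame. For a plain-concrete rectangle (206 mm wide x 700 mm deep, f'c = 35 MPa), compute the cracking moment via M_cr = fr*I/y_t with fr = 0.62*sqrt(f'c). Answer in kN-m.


fr = 0.62 * sqrt(35) = 0.62 * 5.9161 = 3.668 MPa
I = 206 * 700^3 / 12 = 5888166666.67 mm^4
y_t = 350.0 mm
M_cr = fr * I / y_t = 3.668 * 5888166666.67 / 350.0 N-mm
= 61.7075 kN-m

61.7075 kN-m


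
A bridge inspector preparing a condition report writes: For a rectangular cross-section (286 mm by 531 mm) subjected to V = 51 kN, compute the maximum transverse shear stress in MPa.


A = b * h = 286 * 531 = 151866 mm^2
V = 51 kN = 51000.0 N
tau_max = 1.5 * V / A = 1.5 * 51000.0 / 151866
= 0.5037 MPa

0.5037 MPa


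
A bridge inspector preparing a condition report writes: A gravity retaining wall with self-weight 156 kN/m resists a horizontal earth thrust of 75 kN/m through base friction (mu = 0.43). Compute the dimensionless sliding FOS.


Resisting force = mu * W = 0.43 * 156 = 67.08 kN/m
FOS = Resisting / Driving = 67.08 / 75
= 0.8944 (dimensionless)

0.8944 (dimensionless)


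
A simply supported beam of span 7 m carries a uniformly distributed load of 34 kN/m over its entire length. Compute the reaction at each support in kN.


Total load = w * L = 34 * 7 = 238 kN
By symmetry, each reaction R = total / 2 = 238 / 2 = 119.0 kN

119.0 kN


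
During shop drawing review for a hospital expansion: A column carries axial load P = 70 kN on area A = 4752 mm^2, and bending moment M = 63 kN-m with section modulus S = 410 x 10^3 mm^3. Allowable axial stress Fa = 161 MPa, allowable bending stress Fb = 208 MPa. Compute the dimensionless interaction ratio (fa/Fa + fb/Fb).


f_a = P / A = 70000.0 / 4752 = 14.7306 MPa
f_b = M / S = 63000000.0 / 410000.0 = 153.6585 MPa
Ratio = f_a / Fa + f_b / Fb
= 14.7306 / 161 + 153.6585 / 208
= 0.8302 (dimensionless)

0.8302 (dimensionless)


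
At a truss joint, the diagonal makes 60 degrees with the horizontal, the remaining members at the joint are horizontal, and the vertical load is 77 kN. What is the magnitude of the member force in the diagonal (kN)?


At the joint, only the diagonal has a vertical component, so vertical equilibrium gives:
F * sin(60) = 77
F = 77 / sin(60)
= 77 / 0.866025
= 88.91 kN

88.91 kN


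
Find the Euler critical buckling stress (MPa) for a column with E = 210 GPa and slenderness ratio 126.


sigma_cr = pi^2 * E / lambda^2
= 9.8696 * 210000.0 / 126^2
= 9.8696 * 210000.0 / 15876
= 130.5503 MPa

130.5503 MPa


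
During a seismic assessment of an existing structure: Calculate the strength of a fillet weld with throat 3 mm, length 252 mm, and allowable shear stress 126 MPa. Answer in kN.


Strength = throat * length * allowable stress
= 3 * 252 * 126 N
= 95256 N
= 95.26 kN

95.26 kN


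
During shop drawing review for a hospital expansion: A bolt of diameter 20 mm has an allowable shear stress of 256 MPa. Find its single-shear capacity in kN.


A = pi * d^2 / 4 = pi * 20^2 / 4 = 314.1593 mm^2
V = f_v * A / 1000 = 256 * 314.1593 / 1000
= 80.4248 kN

80.4248 kN


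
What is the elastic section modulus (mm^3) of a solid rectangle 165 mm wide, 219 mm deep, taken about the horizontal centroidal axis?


S = b * h^2 / 6
= 165 * 219^2 / 6
= 165 * 47961 / 6
= 1318927.5 mm^3

1318927.5 mm^3


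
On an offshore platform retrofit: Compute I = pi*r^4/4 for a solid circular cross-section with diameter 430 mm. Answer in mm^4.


r = d / 2 = 430 / 2 = 215.0 mm
I = pi * r^4 / 4 = pi * 215.0^4 / 4
= 1678200016.51 mm^4

1678200016.51 mm^4


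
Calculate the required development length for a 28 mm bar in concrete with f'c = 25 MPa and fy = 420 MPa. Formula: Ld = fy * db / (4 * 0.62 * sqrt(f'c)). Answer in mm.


Ld = (fy * db) / (4 * 0.62 * sqrt(f'c))
= (420 * 28) / (4 * 0.62 * sqrt(25))
= 11760 / 12.4
= 948.39 mm

948.39 mm


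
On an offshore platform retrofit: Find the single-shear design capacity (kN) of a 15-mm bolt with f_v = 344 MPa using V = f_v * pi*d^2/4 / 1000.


A = pi * d^2 / 4 = pi * 15^2 / 4 = 176.7146 mm^2
V = f_v * A / 1000 = 344 * 176.7146 / 1000
= 60.7898 kN

60.7898 kN


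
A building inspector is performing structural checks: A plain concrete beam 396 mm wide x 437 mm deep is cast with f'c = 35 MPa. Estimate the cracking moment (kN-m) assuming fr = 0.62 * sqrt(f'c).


fr = 0.62 * sqrt(35) = 0.62 * 5.9161 = 3.668 MPa
I = 396 * 437^3 / 12 = 2753963949.0 mm^4
y_t = 218.5 mm
M_cr = fr * I / y_t = 3.668 * 2753963949.0 / 218.5 N-mm
= 46.2309 kN-m

46.2309 kN-m


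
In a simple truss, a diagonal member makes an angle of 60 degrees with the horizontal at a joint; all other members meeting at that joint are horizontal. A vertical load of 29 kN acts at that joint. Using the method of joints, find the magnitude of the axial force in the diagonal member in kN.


At the joint, only the diagonal has a vertical component, so vertical equilibrium gives:
F * sin(60) = 29
F = 29 / sin(60)
= 29 / 0.866025
= 33.49 kN

33.49 kN


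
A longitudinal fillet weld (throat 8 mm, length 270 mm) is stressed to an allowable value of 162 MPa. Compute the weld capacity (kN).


Strength = throat * length * allowable stress
= 8 * 270 * 162 N
= 349920 N
= 349.92 kN

349.92 kN


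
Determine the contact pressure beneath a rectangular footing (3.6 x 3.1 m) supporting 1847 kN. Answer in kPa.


A = 3.6 * 3.1 = 11.16 m^2
q = P / A = 1847 / 11.16
= 165.5018 kPa

165.5018 kPa


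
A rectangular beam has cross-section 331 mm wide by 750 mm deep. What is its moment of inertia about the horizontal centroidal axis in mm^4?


I = b * h^3 / 12
= 331 * 750^3 / 12
= 331 * 421875000 / 12
= 11636718750.0 mm^4

11636718750.0 mm^4


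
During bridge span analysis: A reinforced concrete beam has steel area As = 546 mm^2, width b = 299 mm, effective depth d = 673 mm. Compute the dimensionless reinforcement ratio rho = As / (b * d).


rho = As / (b * d)
= 546 / (299 * 673)
= 546 / 201227
= 0.002713 (dimensionless)

0.002713 (dimensionless)


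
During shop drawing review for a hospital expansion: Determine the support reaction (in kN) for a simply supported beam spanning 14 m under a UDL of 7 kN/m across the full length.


Total load = w * L = 7 * 14 = 98 kN
By symmetry, each reaction R = total / 2 = 98 / 2 = 49.0 kN

49.0 kN


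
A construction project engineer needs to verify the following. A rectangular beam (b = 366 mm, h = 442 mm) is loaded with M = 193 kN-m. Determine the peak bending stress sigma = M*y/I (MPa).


I = b * h^3 / 12 = 366 * 442^3 / 12 = 2633702084.0 mm^4
y = h / 2 = 442 / 2 = 221.0 mm
M = 193 kN-m = 193000000.0 N-mm
sigma = M * y / I = 193000000.0 * 221.0 / 2633702084.0
= 16.2 MPa

16.2 MPa


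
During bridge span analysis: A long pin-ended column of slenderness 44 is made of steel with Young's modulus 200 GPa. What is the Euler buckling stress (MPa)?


sigma_cr = pi^2 * E / lambda^2
= 9.8696 * 200000.0 / 44^2
= 9.8696 * 200000.0 / 1936
= 1019.5872 MPa

1019.5872 MPa


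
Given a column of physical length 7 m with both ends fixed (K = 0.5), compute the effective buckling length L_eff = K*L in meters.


L_eff = K * L
= 0.5 * 7
= 3.5 m

3.5 m


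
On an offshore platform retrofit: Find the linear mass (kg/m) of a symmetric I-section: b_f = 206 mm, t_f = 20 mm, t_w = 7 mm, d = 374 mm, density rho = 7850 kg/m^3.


A_flanges = 2 * 206 * 20 = 8240 mm^2
A_web = (374 - 2 * 20) * 7 = 2338 mm^2
A_total = 8240 + 2338 = 10578 mm^2 = 0.010578 m^2
Weight = rho * A = 7850 * 0.010578 = 83.0373 kg/m

83.0373 kg/m


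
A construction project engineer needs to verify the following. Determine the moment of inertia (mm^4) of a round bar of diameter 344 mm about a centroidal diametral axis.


r = d / 2 = 344 / 2 = 172.0 mm
I = pi * r^4 / 4 = pi * 172.0^4 / 4
= 687390726.76 mm^4

687390726.76 mm^4


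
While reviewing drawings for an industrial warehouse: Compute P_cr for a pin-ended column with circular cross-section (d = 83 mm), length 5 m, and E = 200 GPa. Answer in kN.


I = pi * d^4 / 64 = 2329604.88 mm^4
L = 5000.0 mm
P_cr = pi^2 * E * I / L^2
= 9.8696 * 200000.0 * 2329604.88 / 5000.0^2
= 183938.23 N = 183.9382 kN

183.9382 kN


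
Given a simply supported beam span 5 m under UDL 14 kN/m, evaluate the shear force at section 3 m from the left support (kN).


R_A = w * L / 2 = 14 * 5 / 2 = 35.0 kN
V(x) = R_A - w * x = 35.0 - 14 * 3
= -7.0 kN

-7.0 kN


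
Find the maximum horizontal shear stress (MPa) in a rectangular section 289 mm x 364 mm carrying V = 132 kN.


A = b * h = 289 * 364 = 105196 mm^2
V = 132 kN = 132000.0 N
tau_max = 1.5 * V / A = 1.5 * 132000.0 / 105196
= 1.8822 MPa

1.8822 MPa


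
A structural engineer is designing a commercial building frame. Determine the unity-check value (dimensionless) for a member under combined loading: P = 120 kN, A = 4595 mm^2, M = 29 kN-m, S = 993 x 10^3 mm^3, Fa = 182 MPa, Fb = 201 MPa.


f_a = P / A = 120000.0 / 4595 = 26.1153 MPa
f_b = M / S = 29000000.0 / 993000.0 = 29.2044 MPa
Ratio = f_a / Fa + f_b / Fb
= 26.1153 / 182 + 29.2044 / 201
= 0.2888 (dimensionless)

0.2888 (dimensionless)


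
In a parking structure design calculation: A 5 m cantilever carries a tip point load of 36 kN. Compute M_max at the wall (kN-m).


For a cantilever with a point load at the free end:
M_max = P * L = 36 * 5 = 180 kN-m

180 kN-m


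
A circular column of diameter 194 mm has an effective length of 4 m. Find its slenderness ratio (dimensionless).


Radius of gyration r = d / 4 = 194 / 4 = 48.5 mm
L_eff = 4000.0 mm
Slenderness ratio = L / r = 4000.0 / 48.5 = 82.47 (dimensionless)

82.47 (dimensionless)


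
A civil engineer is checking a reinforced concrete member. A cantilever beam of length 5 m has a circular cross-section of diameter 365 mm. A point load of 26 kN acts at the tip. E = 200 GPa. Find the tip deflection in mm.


I = pi * d^4 / 64 = pi * 365^4 / 64 = 871247122.07 mm^4
L = 5000.0 mm, P = 26000.0 N, E = 200000.0 MPa
delta = P * L^3 / (3 * E * I)
= 26000.0 * 5000.0^3 / (3 * 200000.0 * 871247122.07)
= 6.2171 mm

6.2171 mm


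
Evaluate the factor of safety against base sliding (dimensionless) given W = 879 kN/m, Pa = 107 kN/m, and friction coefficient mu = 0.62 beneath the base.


Resisting force = mu * W = 0.62 * 879 = 544.98 kN/m
FOS = Resisting / Driving = 544.98 / 107
= 5.0933 (dimensionless)

5.0933 (dimensionless)


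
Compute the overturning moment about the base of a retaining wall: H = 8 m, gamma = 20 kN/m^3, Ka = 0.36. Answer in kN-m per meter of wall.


Pa = 0.5 * Ka * gamma * H^2
= 0.5 * 0.36 * 20 * 8^2
= 230.4 kN/m
Arm = H / 3 = 8 / 3 = 2.6667 m
Mo = Pa * arm = Pa * H / 3 = 230.4 * 8 / 3 = 614.4 kN-m/m

614.4 kN-m/m


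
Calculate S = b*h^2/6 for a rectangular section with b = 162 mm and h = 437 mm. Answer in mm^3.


S = b * h^2 / 6
= 162 * 437^2 / 6
= 162 * 190969 / 6
= 5156163.0 mm^3

5156163.0 mm^3


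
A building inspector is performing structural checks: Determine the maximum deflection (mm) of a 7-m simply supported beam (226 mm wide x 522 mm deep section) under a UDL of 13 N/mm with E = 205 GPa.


I = 226 * 522^3 / 12 = 2678790204.0 mm^4
L = 7000.0 mm, w = 13 N/mm, E = 205000.0 MPa
delta = 5 * w * L^4 / (384 * E * I)
= 5 * 13 * 7000.0^4 / (384 * 205000.0 * 2678790204.0)
= 0.7401 mm

0.7401 mm


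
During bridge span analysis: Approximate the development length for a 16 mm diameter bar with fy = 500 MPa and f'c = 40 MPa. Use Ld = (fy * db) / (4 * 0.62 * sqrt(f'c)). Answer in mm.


Ld = (fy * db) / (4 * 0.62 * sqrt(f'c))
= (500 * 16) / (4 * 0.62 * sqrt(40))
= 8000 / 15.6849
= 510.04 mm

510.04 mm


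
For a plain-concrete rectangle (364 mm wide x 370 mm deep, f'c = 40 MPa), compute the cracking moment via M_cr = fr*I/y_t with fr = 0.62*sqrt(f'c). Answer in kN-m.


fr = 0.62 * sqrt(40) = 0.62 * 6.3246 = 3.9212 MPa
I = 364 * 370^3 / 12 = 1536474333.33 mm^4
y_t = 185.0 mm
M_cr = fr * I / y_t = 3.9212 * 1536474333.33 / 185.0 N-mm
= 32.5668 kN-m

32.5668 kN-m


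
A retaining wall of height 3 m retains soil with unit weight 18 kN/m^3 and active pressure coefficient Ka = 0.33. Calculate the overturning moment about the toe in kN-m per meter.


Pa = 0.5 * Ka * gamma * H^2
= 0.5 * 0.33 * 18 * 3^2
= 26.73 kN/m
Arm = H / 3 = 3 / 3 = 1.0 m
Mo = Pa * arm = Pa * H / 3 = 26.73 * 3 / 3 = 26.73 kN-m/m

26.73 kN-m/m


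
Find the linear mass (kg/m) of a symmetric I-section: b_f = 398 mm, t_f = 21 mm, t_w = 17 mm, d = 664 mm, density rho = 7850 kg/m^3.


A_flanges = 2 * 398 * 21 = 16716 mm^2
A_web = (664 - 2 * 21) * 17 = 10574 mm^2
A_total = 16716 + 10574 = 27290 mm^2 = 0.027290 m^2
Weight = rho * A = 7850 * 0.027290 = 214.2265 kg/m

214.2265 kg/m


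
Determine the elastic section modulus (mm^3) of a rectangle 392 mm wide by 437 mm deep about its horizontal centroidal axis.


S = b * h^2 / 6
= 392 * 437^2 / 6
= 392 * 190969 / 6
= 12476641.33 mm^3

12476641.33 mm^3


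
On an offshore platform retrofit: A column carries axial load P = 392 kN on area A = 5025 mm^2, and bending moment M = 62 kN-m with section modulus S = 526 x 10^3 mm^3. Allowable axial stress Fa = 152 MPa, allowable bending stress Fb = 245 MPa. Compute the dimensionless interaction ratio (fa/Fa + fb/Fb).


f_a = P / A = 392000.0 / 5025 = 78.01 MPa
f_b = M / S = 62000000.0 / 526000.0 = 117.8707 MPa
Ratio = f_a / Fa + f_b / Fb
= 78.01 / 152 + 117.8707 / 245
= 0.9943 (dimensionless)

0.9943 (dimensionless)


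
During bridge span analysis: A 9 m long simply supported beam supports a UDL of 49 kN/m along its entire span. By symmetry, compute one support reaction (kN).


Total load = w * L = 49 * 9 = 441 kN
By symmetry, each reaction R = total / 2 = 441 / 2 = 220.5 kN

220.5 kN


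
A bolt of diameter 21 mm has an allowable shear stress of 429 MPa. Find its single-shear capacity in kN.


A = pi * d^2 / 4 = pi * 21^2 / 4 = 346.3606 mm^2
V = f_v * A / 1000 = 429 * 346.3606 / 1000
= 148.5887 kN

148.5887 kN


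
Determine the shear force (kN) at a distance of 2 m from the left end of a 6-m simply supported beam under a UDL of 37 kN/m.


R_A = w * L / 2 = 37 * 6 / 2 = 111.0 kN
V(x) = R_A - w * x = 111.0 - 37 * 2
= 37.0 kN

37.0 kN


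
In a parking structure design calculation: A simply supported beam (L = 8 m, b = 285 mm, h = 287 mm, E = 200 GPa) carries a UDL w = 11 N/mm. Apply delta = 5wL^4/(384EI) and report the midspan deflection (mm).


I = 285 * 287^3 / 12 = 561447696.25 mm^4
L = 8000.0 mm, w = 11 N/mm, E = 200000.0 MPa
delta = 5 * w * L^4 / (384 * E * I)
= 5 * 11 * 8000.0^4 / (384 * 200000.0 * 561447696.25)
= 5.2246 mm

5.2246 mm


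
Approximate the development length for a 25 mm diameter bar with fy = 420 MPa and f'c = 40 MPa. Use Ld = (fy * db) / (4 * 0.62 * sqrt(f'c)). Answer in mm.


Ld = (fy * db) / (4 * 0.62 * sqrt(f'c))
= (420 * 25) / (4 * 0.62 * sqrt(40))
= 10500 / 15.6849
= 669.43 mm

669.43 mm


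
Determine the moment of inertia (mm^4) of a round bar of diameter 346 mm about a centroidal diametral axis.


r = d / 2 = 346 / 2 = 173.0 mm
I = pi * r^4 / 4 = pi * 173.0^4 / 4
= 703516510.07 mm^4

703516510.07 mm^4


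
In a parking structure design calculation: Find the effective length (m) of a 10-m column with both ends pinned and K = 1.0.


L_eff = K * L
= 1.0 * 10
= 10.0 m

10.0 m


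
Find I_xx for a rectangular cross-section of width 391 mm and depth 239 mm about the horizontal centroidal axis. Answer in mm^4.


I = b * h^3 / 12
= 391 * 239^3 / 12
= 391 * 13651919 / 12
= 444825027.42 mm^4

444825027.42 mm^4


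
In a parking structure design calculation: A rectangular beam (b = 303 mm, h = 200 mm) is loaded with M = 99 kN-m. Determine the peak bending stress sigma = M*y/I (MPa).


I = b * h^3 / 12 = 303 * 200^3 / 12 = 202000000.0 mm^4
y = h / 2 = 200 / 2 = 100.0 mm
M = 99 kN-m = 99000000.0 N-mm
sigma = M * y / I = 99000000.0 * 100.0 / 202000000.0
= 49.01 MPa

49.01 MPa


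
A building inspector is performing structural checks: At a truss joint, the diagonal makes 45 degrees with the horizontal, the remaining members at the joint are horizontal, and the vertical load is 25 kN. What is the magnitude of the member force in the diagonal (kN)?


At the joint, only the diagonal has a vertical component, so vertical equilibrium gives:
F * sin(45) = 25
F = 25 / sin(45)
= 25 / 0.707107
= 35.36 kN

35.36 kN


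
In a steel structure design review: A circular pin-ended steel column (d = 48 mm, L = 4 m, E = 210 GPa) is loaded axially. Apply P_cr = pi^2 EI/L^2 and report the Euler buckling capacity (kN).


I = pi * d^4 / 64 = 260576.26 mm^4
L = 4000.0 mm
P_cr = pi^2 * E * I / L^2
= 9.8696 * 210000.0 * 260576.26 / 4000.0^2
= 33754.67 N = 33.7547 kN

33.7547 kN


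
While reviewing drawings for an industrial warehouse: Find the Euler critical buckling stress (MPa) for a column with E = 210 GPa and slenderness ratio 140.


sigma_cr = pi^2 * E / lambda^2
= 9.8696 * 210000.0 / 140^2
= 9.8696 * 210000.0 / 19600
= 105.7458 MPa

105.7458 MPa


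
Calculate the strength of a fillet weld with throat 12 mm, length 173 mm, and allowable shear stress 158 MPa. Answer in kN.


Strength = throat * length * allowable stress
= 12 * 173 * 158 N
= 328008 N
= 328.01 kN

328.01 kN


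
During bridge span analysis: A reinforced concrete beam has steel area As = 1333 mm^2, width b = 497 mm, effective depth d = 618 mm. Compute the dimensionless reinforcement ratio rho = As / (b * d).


rho = As / (b * d)
= 1333 / (497 * 618)
= 1333 / 307146
= 0.00434 (dimensionless)

0.00434 (dimensionless)


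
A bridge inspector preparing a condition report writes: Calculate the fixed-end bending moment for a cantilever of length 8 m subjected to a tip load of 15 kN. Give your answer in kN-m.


For a cantilever with a point load at the free end:
M_max = P * L = 15 * 8 = 120 kN-m

120 kN-m


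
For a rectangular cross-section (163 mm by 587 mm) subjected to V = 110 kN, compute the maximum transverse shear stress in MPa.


A = b * h = 163 * 587 = 95681 mm^2
V = 110 kN = 110000.0 N
tau_max = 1.5 * V / A = 1.5 * 110000.0 / 95681
= 1.7245 MPa

1.7245 MPa


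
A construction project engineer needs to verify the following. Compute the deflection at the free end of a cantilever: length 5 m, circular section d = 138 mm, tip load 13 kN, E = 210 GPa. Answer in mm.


I = pi * d^4 / 64 = pi * 138^4 / 64 = 17802715.2 mm^4
L = 5000.0 mm, P = 13000.0 N, E = 210000.0 MPa
delta = P * L^3 / (3 * E * I)
= 13000.0 * 5000.0^3 / (3 * 210000.0 * 17802715.2)
= 144.886 mm

144.886 mm


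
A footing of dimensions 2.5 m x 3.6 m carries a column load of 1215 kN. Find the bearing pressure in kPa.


A = 2.5 * 3.6 = 9.0 m^2
q = P / A = 1215 / 9.0
= 135.0 kPa

135.0 kPa


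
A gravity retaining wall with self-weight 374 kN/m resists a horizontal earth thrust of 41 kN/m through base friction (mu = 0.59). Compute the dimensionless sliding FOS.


Resisting force = mu * W = 0.59 * 374 = 220.66 kN/m
FOS = Resisting / Driving = 220.66 / 41
= 5.382 (dimensionless)

5.382 (dimensionless)


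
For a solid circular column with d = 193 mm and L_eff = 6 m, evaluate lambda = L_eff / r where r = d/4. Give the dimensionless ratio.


Radius of gyration r = d / 4 = 193 / 4 = 48.25 mm
L_eff = 6000.0 mm
Slenderness ratio = L / r = 6000.0 / 48.25 = 124.35 (dimensionless)

124.35 (dimensionless)


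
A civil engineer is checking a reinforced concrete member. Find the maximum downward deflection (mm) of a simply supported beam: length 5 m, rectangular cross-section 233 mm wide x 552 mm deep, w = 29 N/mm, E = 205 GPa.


I = 233 * 552^3 / 12 = 3265817472.0 mm^4
L = 5000.0 mm, w = 29 N/mm, E = 205000.0 MPa
delta = 5 * w * L^4 / (384 * E * I)
= 5 * 29 * 5000.0^4 / (384 * 205000.0 * 3265817472.0)
= 0.3525 mm

0.3525 mm
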